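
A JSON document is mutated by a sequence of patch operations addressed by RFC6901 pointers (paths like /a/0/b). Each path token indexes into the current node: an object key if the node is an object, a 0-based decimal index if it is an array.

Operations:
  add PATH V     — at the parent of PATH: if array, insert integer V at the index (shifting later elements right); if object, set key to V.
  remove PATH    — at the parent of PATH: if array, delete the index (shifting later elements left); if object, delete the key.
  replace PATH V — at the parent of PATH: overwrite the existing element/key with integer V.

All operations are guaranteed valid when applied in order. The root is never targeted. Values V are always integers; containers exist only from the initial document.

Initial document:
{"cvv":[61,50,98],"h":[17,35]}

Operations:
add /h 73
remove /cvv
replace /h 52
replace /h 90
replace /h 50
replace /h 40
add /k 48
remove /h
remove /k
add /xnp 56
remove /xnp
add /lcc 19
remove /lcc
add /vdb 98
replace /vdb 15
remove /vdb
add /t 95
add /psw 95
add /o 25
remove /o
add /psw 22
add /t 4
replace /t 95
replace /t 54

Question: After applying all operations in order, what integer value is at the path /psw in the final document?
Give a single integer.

Answer: 22

Derivation:
After op 1 (add /h 73): {"cvv":[61,50,98],"h":73}
After op 2 (remove /cvv): {"h":73}
After op 3 (replace /h 52): {"h":52}
After op 4 (replace /h 90): {"h":90}
After op 5 (replace /h 50): {"h":50}
After op 6 (replace /h 40): {"h":40}
After op 7 (add /k 48): {"h":40,"k":48}
After op 8 (remove /h): {"k":48}
After op 9 (remove /k): {}
After op 10 (add /xnp 56): {"xnp":56}
After op 11 (remove /xnp): {}
After op 12 (add /lcc 19): {"lcc":19}
After op 13 (remove /lcc): {}
After op 14 (add /vdb 98): {"vdb":98}
After op 15 (replace /vdb 15): {"vdb":15}
After op 16 (remove /vdb): {}
After op 17 (add /t 95): {"t":95}
After op 18 (add /psw 95): {"psw":95,"t":95}
After op 19 (add /o 25): {"o":25,"psw":95,"t":95}
After op 20 (remove /o): {"psw":95,"t":95}
After op 21 (add /psw 22): {"psw":22,"t":95}
After op 22 (add /t 4): {"psw":22,"t":4}
After op 23 (replace /t 95): {"psw":22,"t":95}
After op 24 (replace /t 54): {"psw":22,"t":54}
Value at /psw: 22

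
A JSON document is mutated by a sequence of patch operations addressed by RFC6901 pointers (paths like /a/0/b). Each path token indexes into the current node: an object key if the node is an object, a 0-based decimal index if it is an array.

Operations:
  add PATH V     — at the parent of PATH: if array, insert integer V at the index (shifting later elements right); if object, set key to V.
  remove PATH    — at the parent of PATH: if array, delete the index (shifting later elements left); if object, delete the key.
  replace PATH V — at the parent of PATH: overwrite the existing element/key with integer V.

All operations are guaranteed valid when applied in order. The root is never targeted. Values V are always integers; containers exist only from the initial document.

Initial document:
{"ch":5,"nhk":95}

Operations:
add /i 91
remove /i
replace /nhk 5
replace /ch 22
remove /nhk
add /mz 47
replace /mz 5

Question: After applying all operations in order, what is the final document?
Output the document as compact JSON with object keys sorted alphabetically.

After op 1 (add /i 91): {"ch":5,"i":91,"nhk":95}
After op 2 (remove /i): {"ch":5,"nhk":95}
After op 3 (replace /nhk 5): {"ch":5,"nhk":5}
After op 4 (replace /ch 22): {"ch":22,"nhk":5}
After op 5 (remove /nhk): {"ch":22}
After op 6 (add /mz 47): {"ch":22,"mz":47}
After op 7 (replace /mz 5): {"ch":22,"mz":5}

Answer: {"ch":22,"mz":5}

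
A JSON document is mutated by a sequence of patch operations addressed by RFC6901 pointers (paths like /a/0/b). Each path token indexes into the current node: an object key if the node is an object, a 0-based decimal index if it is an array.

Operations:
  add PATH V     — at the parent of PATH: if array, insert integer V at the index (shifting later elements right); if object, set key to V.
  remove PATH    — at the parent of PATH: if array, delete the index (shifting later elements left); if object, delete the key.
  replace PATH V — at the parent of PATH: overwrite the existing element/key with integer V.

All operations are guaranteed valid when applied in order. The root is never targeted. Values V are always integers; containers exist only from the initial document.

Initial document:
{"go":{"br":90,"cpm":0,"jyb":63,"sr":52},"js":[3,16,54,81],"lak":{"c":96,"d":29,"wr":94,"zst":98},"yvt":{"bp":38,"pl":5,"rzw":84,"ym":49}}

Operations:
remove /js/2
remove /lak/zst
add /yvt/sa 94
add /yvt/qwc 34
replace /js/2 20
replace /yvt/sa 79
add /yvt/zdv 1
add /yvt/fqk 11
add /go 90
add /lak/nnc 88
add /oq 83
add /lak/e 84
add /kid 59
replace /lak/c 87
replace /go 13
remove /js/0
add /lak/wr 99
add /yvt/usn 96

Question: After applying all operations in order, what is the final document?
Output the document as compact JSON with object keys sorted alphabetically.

After op 1 (remove /js/2): {"go":{"br":90,"cpm":0,"jyb":63,"sr":52},"js":[3,16,81],"lak":{"c":96,"d":29,"wr":94,"zst":98},"yvt":{"bp":38,"pl":5,"rzw":84,"ym":49}}
After op 2 (remove /lak/zst): {"go":{"br":90,"cpm":0,"jyb":63,"sr":52},"js":[3,16,81],"lak":{"c":96,"d":29,"wr":94},"yvt":{"bp":38,"pl":5,"rzw":84,"ym":49}}
After op 3 (add /yvt/sa 94): {"go":{"br":90,"cpm":0,"jyb":63,"sr":52},"js":[3,16,81],"lak":{"c":96,"d":29,"wr":94},"yvt":{"bp":38,"pl":5,"rzw":84,"sa":94,"ym":49}}
After op 4 (add /yvt/qwc 34): {"go":{"br":90,"cpm":0,"jyb":63,"sr":52},"js":[3,16,81],"lak":{"c":96,"d":29,"wr":94},"yvt":{"bp":38,"pl":5,"qwc":34,"rzw":84,"sa":94,"ym":49}}
After op 5 (replace /js/2 20): {"go":{"br":90,"cpm":0,"jyb":63,"sr":52},"js":[3,16,20],"lak":{"c":96,"d":29,"wr":94},"yvt":{"bp":38,"pl":5,"qwc":34,"rzw":84,"sa":94,"ym":49}}
After op 6 (replace /yvt/sa 79): {"go":{"br":90,"cpm":0,"jyb":63,"sr":52},"js":[3,16,20],"lak":{"c":96,"d":29,"wr":94},"yvt":{"bp":38,"pl":5,"qwc":34,"rzw":84,"sa":79,"ym":49}}
After op 7 (add /yvt/zdv 1): {"go":{"br":90,"cpm":0,"jyb":63,"sr":52},"js":[3,16,20],"lak":{"c":96,"d":29,"wr":94},"yvt":{"bp":38,"pl":5,"qwc":34,"rzw":84,"sa":79,"ym":49,"zdv":1}}
After op 8 (add /yvt/fqk 11): {"go":{"br":90,"cpm":0,"jyb":63,"sr":52},"js":[3,16,20],"lak":{"c":96,"d":29,"wr":94},"yvt":{"bp":38,"fqk":11,"pl":5,"qwc":34,"rzw":84,"sa":79,"ym":49,"zdv":1}}
After op 9 (add /go 90): {"go":90,"js":[3,16,20],"lak":{"c":96,"d":29,"wr":94},"yvt":{"bp":38,"fqk":11,"pl":5,"qwc":34,"rzw":84,"sa":79,"ym":49,"zdv":1}}
After op 10 (add /lak/nnc 88): {"go":90,"js":[3,16,20],"lak":{"c":96,"d":29,"nnc":88,"wr":94},"yvt":{"bp":38,"fqk":11,"pl":5,"qwc":34,"rzw":84,"sa":79,"ym":49,"zdv":1}}
After op 11 (add /oq 83): {"go":90,"js":[3,16,20],"lak":{"c":96,"d":29,"nnc":88,"wr":94},"oq":83,"yvt":{"bp":38,"fqk":11,"pl":5,"qwc":34,"rzw":84,"sa":79,"ym":49,"zdv":1}}
After op 12 (add /lak/e 84): {"go":90,"js":[3,16,20],"lak":{"c":96,"d":29,"e":84,"nnc":88,"wr":94},"oq":83,"yvt":{"bp":38,"fqk":11,"pl":5,"qwc":34,"rzw":84,"sa":79,"ym":49,"zdv":1}}
After op 13 (add /kid 59): {"go":90,"js":[3,16,20],"kid":59,"lak":{"c":96,"d":29,"e":84,"nnc":88,"wr":94},"oq":83,"yvt":{"bp":38,"fqk":11,"pl":5,"qwc":34,"rzw":84,"sa":79,"ym":49,"zdv":1}}
After op 14 (replace /lak/c 87): {"go":90,"js":[3,16,20],"kid":59,"lak":{"c":87,"d":29,"e":84,"nnc":88,"wr":94},"oq":83,"yvt":{"bp":38,"fqk":11,"pl":5,"qwc":34,"rzw":84,"sa":79,"ym":49,"zdv":1}}
After op 15 (replace /go 13): {"go":13,"js":[3,16,20],"kid":59,"lak":{"c":87,"d":29,"e":84,"nnc":88,"wr":94},"oq":83,"yvt":{"bp":38,"fqk":11,"pl":5,"qwc":34,"rzw":84,"sa":79,"ym":49,"zdv":1}}
After op 16 (remove /js/0): {"go":13,"js":[16,20],"kid":59,"lak":{"c":87,"d":29,"e":84,"nnc":88,"wr":94},"oq":83,"yvt":{"bp":38,"fqk":11,"pl":5,"qwc":34,"rzw":84,"sa":79,"ym":49,"zdv":1}}
After op 17 (add /lak/wr 99): {"go":13,"js":[16,20],"kid":59,"lak":{"c":87,"d":29,"e":84,"nnc":88,"wr":99},"oq":83,"yvt":{"bp":38,"fqk":11,"pl":5,"qwc":34,"rzw":84,"sa":79,"ym":49,"zdv":1}}
After op 18 (add /yvt/usn 96): {"go":13,"js":[16,20],"kid":59,"lak":{"c":87,"d":29,"e":84,"nnc":88,"wr":99},"oq":83,"yvt":{"bp":38,"fqk":11,"pl":5,"qwc":34,"rzw":84,"sa":79,"usn":96,"ym":49,"zdv":1}}

Answer: {"go":13,"js":[16,20],"kid":59,"lak":{"c":87,"d":29,"e":84,"nnc":88,"wr":99},"oq":83,"yvt":{"bp":38,"fqk":11,"pl":5,"qwc":34,"rzw":84,"sa":79,"usn":96,"ym":49,"zdv":1}}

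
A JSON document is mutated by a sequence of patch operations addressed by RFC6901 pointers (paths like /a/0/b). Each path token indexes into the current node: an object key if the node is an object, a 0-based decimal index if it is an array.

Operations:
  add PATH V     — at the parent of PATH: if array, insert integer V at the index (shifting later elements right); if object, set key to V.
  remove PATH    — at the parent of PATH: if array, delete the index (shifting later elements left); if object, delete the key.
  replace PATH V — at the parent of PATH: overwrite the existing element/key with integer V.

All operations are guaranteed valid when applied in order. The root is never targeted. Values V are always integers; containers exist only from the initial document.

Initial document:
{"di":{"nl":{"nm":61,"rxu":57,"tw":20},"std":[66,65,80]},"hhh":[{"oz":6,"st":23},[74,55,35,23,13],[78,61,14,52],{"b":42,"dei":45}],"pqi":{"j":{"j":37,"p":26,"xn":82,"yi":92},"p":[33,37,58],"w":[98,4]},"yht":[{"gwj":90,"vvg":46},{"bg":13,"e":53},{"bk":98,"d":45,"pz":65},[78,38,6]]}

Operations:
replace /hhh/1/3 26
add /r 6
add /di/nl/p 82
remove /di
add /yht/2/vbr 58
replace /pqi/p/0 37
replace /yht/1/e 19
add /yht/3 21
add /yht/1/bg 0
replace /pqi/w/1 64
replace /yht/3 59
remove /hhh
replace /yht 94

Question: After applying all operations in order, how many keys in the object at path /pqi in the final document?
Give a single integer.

Answer: 3

Derivation:
After op 1 (replace /hhh/1/3 26): {"di":{"nl":{"nm":61,"rxu":57,"tw":20},"std":[66,65,80]},"hhh":[{"oz":6,"st":23},[74,55,35,26,13],[78,61,14,52],{"b":42,"dei":45}],"pqi":{"j":{"j":37,"p":26,"xn":82,"yi":92},"p":[33,37,58],"w":[98,4]},"yht":[{"gwj":90,"vvg":46},{"bg":13,"e":53},{"bk":98,"d":45,"pz":65},[78,38,6]]}
After op 2 (add /r 6): {"di":{"nl":{"nm":61,"rxu":57,"tw":20},"std":[66,65,80]},"hhh":[{"oz":6,"st":23},[74,55,35,26,13],[78,61,14,52],{"b":42,"dei":45}],"pqi":{"j":{"j":37,"p":26,"xn":82,"yi":92},"p":[33,37,58],"w":[98,4]},"r":6,"yht":[{"gwj":90,"vvg":46},{"bg":13,"e":53},{"bk":98,"d":45,"pz":65},[78,38,6]]}
After op 3 (add /di/nl/p 82): {"di":{"nl":{"nm":61,"p":82,"rxu":57,"tw":20},"std":[66,65,80]},"hhh":[{"oz":6,"st":23},[74,55,35,26,13],[78,61,14,52],{"b":42,"dei":45}],"pqi":{"j":{"j":37,"p":26,"xn":82,"yi":92},"p":[33,37,58],"w":[98,4]},"r":6,"yht":[{"gwj":90,"vvg":46},{"bg":13,"e":53},{"bk":98,"d":45,"pz":65},[78,38,6]]}
After op 4 (remove /di): {"hhh":[{"oz":6,"st":23},[74,55,35,26,13],[78,61,14,52],{"b":42,"dei":45}],"pqi":{"j":{"j":37,"p":26,"xn":82,"yi":92},"p":[33,37,58],"w":[98,4]},"r":6,"yht":[{"gwj":90,"vvg":46},{"bg":13,"e":53},{"bk":98,"d":45,"pz":65},[78,38,6]]}
After op 5 (add /yht/2/vbr 58): {"hhh":[{"oz":6,"st":23},[74,55,35,26,13],[78,61,14,52],{"b":42,"dei":45}],"pqi":{"j":{"j":37,"p":26,"xn":82,"yi":92},"p":[33,37,58],"w":[98,4]},"r":6,"yht":[{"gwj":90,"vvg":46},{"bg":13,"e":53},{"bk":98,"d":45,"pz":65,"vbr":58},[78,38,6]]}
After op 6 (replace /pqi/p/0 37): {"hhh":[{"oz":6,"st":23},[74,55,35,26,13],[78,61,14,52],{"b":42,"dei":45}],"pqi":{"j":{"j":37,"p":26,"xn":82,"yi":92},"p":[37,37,58],"w":[98,4]},"r":6,"yht":[{"gwj":90,"vvg":46},{"bg":13,"e":53},{"bk":98,"d":45,"pz":65,"vbr":58},[78,38,6]]}
After op 7 (replace /yht/1/e 19): {"hhh":[{"oz":6,"st":23},[74,55,35,26,13],[78,61,14,52],{"b":42,"dei":45}],"pqi":{"j":{"j":37,"p":26,"xn":82,"yi":92},"p":[37,37,58],"w":[98,4]},"r":6,"yht":[{"gwj":90,"vvg":46},{"bg":13,"e":19},{"bk":98,"d":45,"pz":65,"vbr":58},[78,38,6]]}
After op 8 (add /yht/3 21): {"hhh":[{"oz":6,"st":23},[74,55,35,26,13],[78,61,14,52],{"b":42,"dei":45}],"pqi":{"j":{"j":37,"p":26,"xn":82,"yi":92},"p":[37,37,58],"w":[98,4]},"r":6,"yht":[{"gwj":90,"vvg":46},{"bg":13,"e":19},{"bk":98,"d":45,"pz":65,"vbr":58},21,[78,38,6]]}
After op 9 (add /yht/1/bg 0): {"hhh":[{"oz":6,"st":23},[74,55,35,26,13],[78,61,14,52],{"b":42,"dei":45}],"pqi":{"j":{"j":37,"p":26,"xn":82,"yi":92},"p":[37,37,58],"w":[98,4]},"r":6,"yht":[{"gwj":90,"vvg":46},{"bg":0,"e":19},{"bk":98,"d":45,"pz":65,"vbr":58},21,[78,38,6]]}
After op 10 (replace /pqi/w/1 64): {"hhh":[{"oz":6,"st":23},[74,55,35,26,13],[78,61,14,52],{"b":42,"dei":45}],"pqi":{"j":{"j":37,"p":26,"xn":82,"yi":92},"p":[37,37,58],"w":[98,64]},"r":6,"yht":[{"gwj":90,"vvg":46},{"bg":0,"e":19},{"bk":98,"d":45,"pz":65,"vbr":58},21,[78,38,6]]}
After op 11 (replace /yht/3 59): {"hhh":[{"oz":6,"st":23},[74,55,35,26,13],[78,61,14,52],{"b":42,"dei":45}],"pqi":{"j":{"j":37,"p":26,"xn":82,"yi":92},"p":[37,37,58],"w":[98,64]},"r":6,"yht":[{"gwj":90,"vvg":46},{"bg":0,"e":19},{"bk":98,"d":45,"pz":65,"vbr":58},59,[78,38,6]]}
After op 12 (remove /hhh): {"pqi":{"j":{"j":37,"p":26,"xn":82,"yi":92},"p":[37,37,58],"w":[98,64]},"r":6,"yht":[{"gwj":90,"vvg":46},{"bg":0,"e":19},{"bk":98,"d":45,"pz":65,"vbr":58},59,[78,38,6]]}
After op 13 (replace /yht 94): {"pqi":{"j":{"j":37,"p":26,"xn":82,"yi":92},"p":[37,37,58],"w":[98,64]},"r":6,"yht":94}
Size at path /pqi: 3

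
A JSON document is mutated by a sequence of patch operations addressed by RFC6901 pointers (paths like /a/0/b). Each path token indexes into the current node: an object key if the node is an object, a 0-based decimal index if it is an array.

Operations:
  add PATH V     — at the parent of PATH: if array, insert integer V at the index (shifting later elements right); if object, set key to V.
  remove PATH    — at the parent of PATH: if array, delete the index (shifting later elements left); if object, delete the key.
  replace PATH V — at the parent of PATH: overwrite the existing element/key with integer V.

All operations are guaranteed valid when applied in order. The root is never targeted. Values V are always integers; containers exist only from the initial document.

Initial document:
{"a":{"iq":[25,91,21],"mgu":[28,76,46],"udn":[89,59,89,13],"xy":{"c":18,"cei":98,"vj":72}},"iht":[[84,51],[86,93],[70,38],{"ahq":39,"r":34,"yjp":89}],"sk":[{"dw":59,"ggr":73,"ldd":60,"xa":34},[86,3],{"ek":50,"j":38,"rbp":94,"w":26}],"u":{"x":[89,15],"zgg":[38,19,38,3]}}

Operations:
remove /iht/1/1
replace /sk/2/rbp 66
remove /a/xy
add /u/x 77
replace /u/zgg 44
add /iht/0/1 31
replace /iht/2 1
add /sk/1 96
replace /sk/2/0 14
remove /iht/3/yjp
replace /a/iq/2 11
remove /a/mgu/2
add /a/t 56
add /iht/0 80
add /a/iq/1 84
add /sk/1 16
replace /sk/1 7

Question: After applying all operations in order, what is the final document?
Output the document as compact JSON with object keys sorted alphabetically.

After op 1 (remove /iht/1/1): {"a":{"iq":[25,91,21],"mgu":[28,76,46],"udn":[89,59,89,13],"xy":{"c":18,"cei":98,"vj":72}},"iht":[[84,51],[86],[70,38],{"ahq":39,"r":34,"yjp":89}],"sk":[{"dw":59,"ggr":73,"ldd":60,"xa":34},[86,3],{"ek":50,"j":38,"rbp":94,"w":26}],"u":{"x":[89,15],"zgg":[38,19,38,3]}}
After op 2 (replace /sk/2/rbp 66): {"a":{"iq":[25,91,21],"mgu":[28,76,46],"udn":[89,59,89,13],"xy":{"c":18,"cei":98,"vj":72}},"iht":[[84,51],[86],[70,38],{"ahq":39,"r":34,"yjp":89}],"sk":[{"dw":59,"ggr":73,"ldd":60,"xa":34},[86,3],{"ek":50,"j":38,"rbp":66,"w":26}],"u":{"x":[89,15],"zgg":[38,19,38,3]}}
After op 3 (remove /a/xy): {"a":{"iq":[25,91,21],"mgu":[28,76,46],"udn":[89,59,89,13]},"iht":[[84,51],[86],[70,38],{"ahq":39,"r":34,"yjp":89}],"sk":[{"dw":59,"ggr":73,"ldd":60,"xa":34},[86,3],{"ek":50,"j":38,"rbp":66,"w":26}],"u":{"x":[89,15],"zgg":[38,19,38,3]}}
After op 4 (add /u/x 77): {"a":{"iq":[25,91,21],"mgu":[28,76,46],"udn":[89,59,89,13]},"iht":[[84,51],[86],[70,38],{"ahq":39,"r":34,"yjp":89}],"sk":[{"dw":59,"ggr":73,"ldd":60,"xa":34},[86,3],{"ek":50,"j":38,"rbp":66,"w":26}],"u":{"x":77,"zgg":[38,19,38,3]}}
After op 5 (replace /u/zgg 44): {"a":{"iq":[25,91,21],"mgu":[28,76,46],"udn":[89,59,89,13]},"iht":[[84,51],[86],[70,38],{"ahq":39,"r":34,"yjp":89}],"sk":[{"dw":59,"ggr":73,"ldd":60,"xa":34},[86,3],{"ek":50,"j":38,"rbp":66,"w":26}],"u":{"x":77,"zgg":44}}
After op 6 (add /iht/0/1 31): {"a":{"iq":[25,91,21],"mgu":[28,76,46],"udn":[89,59,89,13]},"iht":[[84,31,51],[86],[70,38],{"ahq":39,"r":34,"yjp":89}],"sk":[{"dw":59,"ggr":73,"ldd":60,"xa":34},[86,3],{"ek":50,"j":38,"rbp":66,"w":26}],"u":{"x":77,"zgg":44}}
After op 7 (replace /iht/2 1): {"a":{"iq":[25,91,21],"mgu":[28,76,46],"udn":[89,59,89,13]},"iht":[[84,31,51],[86],1,{"ahq":39,"r":34,"yjp":89}],"sk":[{"dw":59,"ggr":73,"ldd":60,"xa":34},[86,3],{"ek":50,"j":38,"rbp":66,"w":26}],"u":{"x":77,"zgg":44}}
After op 8 (add /sk/1 96): {"a":{"iq":[25,91,21],"mgu":[28,76,46],"udn":[89,59,89,13]},"iht":[[84,31,51],[86],1,{"ahq":39,"r":34,"yjp":89}],"sk":[{"dw":59,"ggr":73,"ldd":60,"xa":34},96,[86,3],{"ek":50,"j":38,"rbp":66,"w":26}],"u":{"x":77,"zgg":44}}
After op 9 (replace /sk/2/0 14): {"a":{"iq":[25,91,21],"mgu":[28,76,46],"udn":[89,59,89,13]},"iht":[[84,31,51],[86],1,{"ahq":39,"r":34,"yjp":89}],"sk":[{"dw":59,"ggr":73,"ldd":60,"xa":34},96,[14,3],{"ek":50,"j":38,"rbp":66,"w":26}],"u":{"x":77,"zgg":44}}
After op 10 (remove /iht/3/yjp): {"a":{"iq":[25,91,21],"mgu":[28,76,46],"udn":[89,59,89,13]},"iht":[[84,31,51],[86],1,{"ahq":39,"r":34}],"sk":[{"dw":59,"ggr":73,"ldd":60,"xa":34},96,[14,3],{"ek":50,"j":38,"rbp":66,"w":26}],"u":{"x":77,"zgg":44}}
After op 11 (replace /a/iq/2 11): {"a":{"iq":[25,91,11],"mgu":[28,76,46],"udn":[89,59,89,13]},"iht":[[84,31,51],[86],1,{"ahq":39,"r":34}],"sk":[{"dw":59,"ggr":73,"ldd":60,"xa":34},96,[14,3],{"ek":50,"j":38,"rbp":66,"w":26}],"u":{"x":77,"zgg":44}}
After op 12 (remove /a/mgu/2): {"a":{"iq":[25,91,11],"mgu":[28,76],"udn":[89,59,89,13]},"iht":[[84,31,51],[86],1,{"ahq":39,"r":34}],"sk":[{"dw":59,"ggr":73,"ldd":60,"xa":34},96,[14,3],{"ek":50,"j":38,"rbp":66,"w":26}],"u":{"x":77,"zgg":44}}
After op 13 (add /a/t 56): {"a":{"iq":[25,91,11],"mgu":[28,76],"t":56,"udn":[89,59,89,13]},"iht":[[84,31,51],[86],1,{"ahq":39,"r":34}],"sk":[{"dw":59,"ggr":73,"ldd":60,"xa":34},96,[14,3],{"ek":50,"j":38,"rbp":66,"w":26}],"u":{"x":77,"zgg":44}}
After op 14 (add /iht/0 80): {"a":{"iq":[25,91,11],"mgu":[28,76],"t":56,"udn":[89,59,89,13]},"iht":[80,[84,31,51],[86],1,{"ahq":39,"r":34}],"sk":[{"dw":59,"ggr":73,"ldd":60,"xa":34},96,[14,3],{"ek":50,"j":38,"rbp":66,"w":26}],"u":{"x":77,"zgg":44}}
After op 15 (add /a/iq/1 84): {"a":{"iq":[25,84,91,11],"mgu":[28,76],"t":56,"udn":[89,59,89,13]},"iht":[80,[84,31,51],[86],1,{"ahq":39,"r":34}],"sk":[{"dw":59,"ggr":73,"ldd":60,"xa":34},96,[14,3],{"ek":50,"j":38,"rbp":66,"w":26}],"u":{"x":77,"zgg":44}}
After op 16 (add /sk/1 16): {"a":{"iq":[25,84,91,11],"mgu":[28,76],"t":56,"udn":[89,59,89,13]},"iht":[80,[84,31,51],[86],1,{"ahq":39,"r":34}],"sk":[{"dw":59,"ggr":73,"ldd":60,"xa":34},16,96,[14,3],{"ek":50,"j":38,"rbp":66,"w":26}],"u":{"x":77,"zgg":44}}
After op 17 (replace /sk/1 7): {"a":{"iq":[25,84,91,11],"mgu":[28,76],"t":56,"udn":[89,59,89,13]},"iht":[80,[84,31,51],[86],1,{"ahq":39,"r":34}],"sk":[{"dw":59,"ggr":73,"ldd":60,"xa":34},7,96,[14,3],{"ek":50,"j":38,"rbp":66,"w":26}],"u":{"x":77,"zgg":44}}

Answer: {"a":{"iq":[25,84,91,11],"mgu":[28,76],"t":56,"udn":[89,59,89,13]},"iht":[80,[84,31,51],[86],1,{"ahq":39,"r":34}],"sk":[{"dw":59,"ggr":73,"ldd":60,"xa":34},7,96,[14,3],{"ek":50,"j":38,"rbp":66,"w":26}],"u":{"x":77,"zgg":44}}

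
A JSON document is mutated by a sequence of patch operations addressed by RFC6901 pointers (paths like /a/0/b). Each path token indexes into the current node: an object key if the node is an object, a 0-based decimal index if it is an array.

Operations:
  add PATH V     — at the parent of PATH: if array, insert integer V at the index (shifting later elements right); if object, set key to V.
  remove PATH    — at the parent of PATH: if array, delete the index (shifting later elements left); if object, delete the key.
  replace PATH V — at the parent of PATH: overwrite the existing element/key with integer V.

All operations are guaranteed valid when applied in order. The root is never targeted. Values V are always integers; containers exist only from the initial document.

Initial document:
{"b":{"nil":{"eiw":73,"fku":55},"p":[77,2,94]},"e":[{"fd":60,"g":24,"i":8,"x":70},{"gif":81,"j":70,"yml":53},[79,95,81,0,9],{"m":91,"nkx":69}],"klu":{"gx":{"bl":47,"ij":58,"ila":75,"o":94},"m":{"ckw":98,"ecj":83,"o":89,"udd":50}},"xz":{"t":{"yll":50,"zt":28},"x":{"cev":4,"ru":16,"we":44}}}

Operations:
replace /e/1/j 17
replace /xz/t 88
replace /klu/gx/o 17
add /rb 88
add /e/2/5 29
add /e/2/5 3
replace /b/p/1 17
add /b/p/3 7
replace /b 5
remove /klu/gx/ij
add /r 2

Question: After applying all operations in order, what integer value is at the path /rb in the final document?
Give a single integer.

Answer: 88

Derivation:
After op 1 (replace /e/1/j 17): {"b":{"nil":{"eiw":73,"fku":55},"p":[77,2,94]},"e":[{"fd":60,"g":24,"i":8,"x":70},{"gif":81,"j":17,"yml":53},[79,95,81,0,9],{"m":91,"nkx":69}],"klu":{"gx":{"bl":47,"ij":58,"ila":75,"o":94},"m":{"ckw":98,"ecj":83,"o":89,"udd":50}},"xz":{"t":{"yll":50,"zt":28},"x":{"cev":4,"ru":16,"we":44}}}
After op 2 (replace /xz/t 88): {"b":{"nil":{"eiw":73,"fku":55},"p":[77,2,94]},"e":[{"fd":60,"g":24,"i":8,"x":70},{"gif":81,"j":17,"yml":53},[79,95,81,0,9],{"m":91,"nkx":69}],"klu":{"gx":{"bl":47,"ij":58,"ila":75,"o":94},"m":{"ckw":98,"ecj":83,"o":89,"udd":50}},"xz":{"t":88,"x":{"cev":4,"ru":16,"we":44}}}
After op 3 (replace /klu/gx/o 17): {"b":{"nil":{"eiw":73,"fku":55},"p":[77,2,94]},"e":[{"fd":60,"g":24,"i":8,"x":70},{"gif":81,"j":17,"yml":53},[79,95,81,0,9],{"m":91,"nkx":69}],"klu":{"gx":{"bl":47,"ij":58,"ila":75,"o":17},"m":{"ckw":98,"ecj":83,"o":89,"udd":50}},"xz":{"t":88,"x":{"cev":4,"ru":16,"we":44}}}
After op 4 (add /rb 88): {"b":{"nil":{"eiw":73,"fku":55},"p":[77,2,94]},"e":[{"fd":60,"g":24,"i":8,"x":70},{"gif":81,"j":17,"yml":53},[79,95,81,0,9],{"m":91,"nkx":69}],"klu":{"gx":{"bl":47,"ij":58,"ila":75,"o":17},"m":{"ckw":98,"ecj":83,"o":89,"udd":50}},"rb":88,"xz":{"t":88,"x":{"cev":4,"ru":16,"we":44}}}
After op 5 (add /e/2/5 29): {"b":{"nil":{"eiw":73,"fku":55},"p":[77,2,94]},"e":[{"fd":60,"g":24,"i":8,"x":70},{"gif":81,"j":17,"yml":53},[79,95,81,0,9,29],{"m":91,"nkx":69}],"klu":{"gx":{"bl":47,"ij":58,"ila":75,"o":17},"m":{"ckw":98,"ecj":83,"o":89,"udd":50}},"rb":88,"xz":{"t":88,"x":{"cev":4,"ru":16,"we":44}}}
After op 6 (add /e/2/5 3): {"b":{"nil":{"eiw":73,"fku":55},"p":[77,2,94]},"e":[{"fd":60,"g":24,"i":8,"x":70},{"gif":81,"j":17,"yml":53},[79,95,81,0,9,3,29],{"m":91,"nkx":69}],"klu":{"gx":{"bl":47,"ij":58,"ila":75,"o":17},"m":{"ckw":98,"ecj":83,"o":89,"udd":50}},"rb":88,"xz":{"t":88,"x":{"cev":4,"ru":16,"we":44}}}
After op 7 (replace /b/p/1 17): {"b":{"nil":{"eiw":73,"fku":55},"p":[77,17,94]},"e":[{"fd":60,"g":24,"i":8,"x":70},{"gif":81,"j":17,"yml":53},[79,95,81,0,9,3,29],{"m":91,"nkx":69}],"klu":{"gx":{"bl":47,"ij":58,"ila":75,"o":17},"m":{"ckw":98,"ecj":83,"o":89,"udd":50}},"rb":88,"xz":{"t":88,"x":{"cev":4,"ru":16,"we":44}}}
After op 8 (add /b/p/3 7): {"b":{"nil":{"eiw":73,"fku":55},"p":[77,17,94,7]},"e":[{"fd":60,"g":24,"i":8,"x":70},{"gif":81,"j":17,"yml":53},[79,95,81,0,9,3,29],{"m":91,"nkx":69}],"klu":{"gx":{"bl":47,"ij":58,"ila":75,"o":17},"m":{"ckw":98,"ecj":83,"o":89,"udd":50}},"rb":88,"xz":{"t":88,"x":{"cev":4,"ru":16,"we":44}}}
After op 9 (replace /b 5): {"b":5,"e":[{"fd":60,"g":24,"i":8,"x":70},{"gif":81,"j":17,"yml":53},[79,95,81,0,9,3,29],{"m":91,"nkx":69}],"klu":{"gx":{"bl":47,"ij":58,"ila":75,"o":17},"m":{"ckw":98,"ecj":83,"o":89,"udd":50}},"rb":88,"xz":{"t":88,"x":{"cev":4,"ru":16,"we":44}}}
After op 10 (remove /klu/gx/ij): {"b":5,"e":[{"fd":60,"g":24,"i":8,"x":70},{"gif":81,"j":17,"yml":53},[79,95,81,0,9,3,29],{"m":91,"nkx":69}],"klu":{"gx":{"bl":47,"ila":75,"o":17},"m":{"ckw":98,"ecj":83,"o":89,"udd":50}},"rb":88,"xz":{"t":88,"x":{"cev":4,"ru":16,"we":44}}}
After op 11 (add /r 2): {"b":5,"e":[{"fd":60,"g":24,"i":8,"x":70},{"gif":81,"j":17,"yml":53},[79,95,81,0,9,3,29],{"m":91,"nkx":69}],"klu":{"gx":{"bl":47,"ila":75,"o":17},"m":{"ckw":98,"ecj":83,"o":89,"udd":50}},"r":2,"rb":88,"xz":{"t":88,"x":{"cev":4,"ru":16,"we":44}}}
Value at /rb: 88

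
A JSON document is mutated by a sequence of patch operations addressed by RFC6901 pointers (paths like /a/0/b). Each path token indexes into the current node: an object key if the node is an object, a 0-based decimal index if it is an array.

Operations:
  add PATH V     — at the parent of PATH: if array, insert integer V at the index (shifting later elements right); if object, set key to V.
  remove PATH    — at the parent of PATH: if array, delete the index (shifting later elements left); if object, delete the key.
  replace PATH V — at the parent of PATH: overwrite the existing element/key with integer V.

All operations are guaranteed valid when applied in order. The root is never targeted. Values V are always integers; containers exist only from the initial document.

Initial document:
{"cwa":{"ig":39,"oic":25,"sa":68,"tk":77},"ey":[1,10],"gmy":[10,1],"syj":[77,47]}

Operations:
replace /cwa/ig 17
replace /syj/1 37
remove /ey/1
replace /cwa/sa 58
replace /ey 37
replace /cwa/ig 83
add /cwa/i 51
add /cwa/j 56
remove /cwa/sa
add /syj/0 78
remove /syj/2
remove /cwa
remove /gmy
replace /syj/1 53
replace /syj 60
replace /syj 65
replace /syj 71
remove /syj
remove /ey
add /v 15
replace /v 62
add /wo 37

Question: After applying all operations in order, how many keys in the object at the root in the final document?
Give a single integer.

After op 1 (replace /cwa/ig 17): {"cwa":{"ig":17,"oic":25,"sa":68,"tk":77},"ey":[1,10],"gmy":[10,1],"syj":[77,47]}
After op 2 (replace /syj/1 37): {"cwa":{"ig":17,"oic":25,"sa":68,"tk":77},"ey":[1,10],"gmy":[10,1],"syj":[77,37]}
After op 3 (remove /ey/1): {"cwa":{"ig":17,"oic":25,"sa":68,"tk":77},"ey":[1],"gmy":[10,1],"syj":[77,37]}
After op 4 (replace /cwa/sa 58): {"cwa":{"ig":17,"oic":25,"sa":58,"tk":77},"ey":[1],"gmy":[10,1],"syj":[77,37]}
After op 5 (replace /ey 37): {"cwa":{"ig":17,"oic":25,"sa":58,"tk":77},"ey":37,"gmy":[10,1],"syj":[77,37]}
After op 6 (replace /cwa/ig 83): {"cwa":{"ig":83,"oic":25,"sa":58,"tk":77},"ey":37,"gmy":[10,1],"syj":[77,37]}
After op 7 (add /cwa/i 51): {"cwa":{"i":51,"ig":83,"oic":25,"sa":58,"tk":77},"ey":37,"gmy":[10,1],"syj":[77,37]}
After op 8 (add /cwa/j 56): {"cwa":{"i":51,"ig":83,"j":56,"oic":25,"sa":58,"tk":77},"ey":37,"gmy":[10,1],"syj":[77,37]}
After op 9 (remove /cwa/sa): {"cwa":{"i":51,"ig":83,"j":56,"oic":25,"tk":77},"ey":37,"gmy":[10,1],"syj":[77,37]}
After op 10 (add /syj/0 78): {"cwa":{"i":51,"ig":83,"j":56,"oic":25,"tk":77},"ey":37,"gmy":[10,1],"syj":[78,77,37]}
After op 11 (remove /syj/2): {"cwa":{"i":51,"ig":83,"j":56,"oic":25,"tk":77},"ey":37,"gmy":[10,1],"syj":[78,77]}
After op 12 (remove /cwa): {"ey":37,"gmy":[10,1],"syj":[78,77]}
After op 13 (remove /gmy): {"ey":37,"syj":[78,77]}
After op 14 (replace /syj/1 53): {"ey":37,"syj":[78,53]}
After op 15 (replace /syj 60): {"ey":37,"syj":60}
After op 16 (replace /syj 65): {"ey":37,"syj":65}
After op 17 (replace /syj 71): {"ey":37,"syj":71}
After op 18 (remove /syj): {"ey":37}
After op 19 (remove /ey): {}
After op 20 (add /v 15): {"v":15}
After op 21 (replace /v 62): {"v":62}
After op 22 (add /wo 37): {"v":62,"wo":37}
Size at the root: 2

Answer: 2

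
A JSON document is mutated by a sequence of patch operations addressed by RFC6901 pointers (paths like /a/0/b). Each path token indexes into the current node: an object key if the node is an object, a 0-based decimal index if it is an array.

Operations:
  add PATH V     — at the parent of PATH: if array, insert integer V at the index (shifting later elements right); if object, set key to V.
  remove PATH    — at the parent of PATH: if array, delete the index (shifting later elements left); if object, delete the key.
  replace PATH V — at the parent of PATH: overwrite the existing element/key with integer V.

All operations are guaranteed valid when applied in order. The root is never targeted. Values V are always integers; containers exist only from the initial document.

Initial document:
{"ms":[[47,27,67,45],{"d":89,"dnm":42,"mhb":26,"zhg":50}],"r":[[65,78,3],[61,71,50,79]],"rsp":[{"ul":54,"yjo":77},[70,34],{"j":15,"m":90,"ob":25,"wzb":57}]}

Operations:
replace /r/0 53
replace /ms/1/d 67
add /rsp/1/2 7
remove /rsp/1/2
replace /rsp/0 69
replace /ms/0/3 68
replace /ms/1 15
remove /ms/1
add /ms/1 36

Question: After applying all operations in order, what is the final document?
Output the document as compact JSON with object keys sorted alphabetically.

After op 1 (replace /r/0 53): {"ms":[[47,27,67,45],{"d":89,"dnm":42,"mhb":26,"zhg":50}],"r":[53,[61,71,50,79]],"rsp":[{"ul":54,"yjo":77},[70,34],{"j":15,"m":90,"ob":25,"wzb":57}]}
After op 2 (replace /ms/1/d 67): {"ms":[[47,27,67,45],{"d":67,"dnm":42,"mhb":26,"zhg":50}],"r":[53,[61,71,50,79]],"rsp":[{"ul":54,"yjo":77},[70,34],{"j":15,"m":90,"ob":25,"wzb":57}]}
After op 3 (add /rsp/1/2 7): {"ms":[[47,27,67,45],{"d":67,"dnm":42,"mhb":26,"zhg":50}],"r":[53,[61,71,50,79]],"rsp":[{"ul":54,"yjo":77},[70,34,7],{"j":15,"m":90,"ob":25,"wzb":57}]}
After op 4 (remove /rsp/1/2): {"ms":[[47,27,67,45],{"d":67,"dnm":42,"mhb":26,"zhg":50}],"r":[53,[61,71,50,79]],"rsp":[{"ul":54,"yjo":77},[70,34],{"j":15,"m":90,"ob":25,"wzb":57}]}
After op 5 (replace /rsp/0 69): {"ms":[[47,27,67,45],{"d":67,"dnm":42,"mhb":26,"zhg":50}],"r":[53,[61,71,50,79]],"rsp":[69,[70,34],{"j":15,"m":90,"ob":25,"wzb":57}]}
After op 6 (replace /ms/0/3 68): {"ms":[[47,27,67,68],{"d":67,"dnm":42,"mhb":26,"zhg":50}],"r":[53,[61,71,50,79]],"rsp":[69,[70,34],{"j":15,"m":90,"ob":25,"wzb":57}]}
After op 7 (replace /ms/1 15): {"ms":[[47,27,67,68],15],"r":[53,[61,71,50,79]],"rsp":[69,[70,34],{"j":15,"m":90,"ob":25,"wzb":57}]}
After op 8 (remove /ms/1): {"ms":[[47,27,67,68]],"r":[53,[61,71,50,79]],"rsp":[69,[70,34],{"j":15,"m":90,"ob":25,"wzb":57}]}
After op 9 (add /ms/1 36): {"ms":[[47,27,67,68],36],"r":[53,[61,71,50,79]],"rsp":[69,[70,34],{"j":15,"m":90,"ob":25,"wzb":57}]}

Answer: {"ms":[[47,27,67,68],36],"r":[53,[61,71,50,79]],"rsp":[69,[70,34],{"j":15,"m":90,"ob":25,"wzb":57}]}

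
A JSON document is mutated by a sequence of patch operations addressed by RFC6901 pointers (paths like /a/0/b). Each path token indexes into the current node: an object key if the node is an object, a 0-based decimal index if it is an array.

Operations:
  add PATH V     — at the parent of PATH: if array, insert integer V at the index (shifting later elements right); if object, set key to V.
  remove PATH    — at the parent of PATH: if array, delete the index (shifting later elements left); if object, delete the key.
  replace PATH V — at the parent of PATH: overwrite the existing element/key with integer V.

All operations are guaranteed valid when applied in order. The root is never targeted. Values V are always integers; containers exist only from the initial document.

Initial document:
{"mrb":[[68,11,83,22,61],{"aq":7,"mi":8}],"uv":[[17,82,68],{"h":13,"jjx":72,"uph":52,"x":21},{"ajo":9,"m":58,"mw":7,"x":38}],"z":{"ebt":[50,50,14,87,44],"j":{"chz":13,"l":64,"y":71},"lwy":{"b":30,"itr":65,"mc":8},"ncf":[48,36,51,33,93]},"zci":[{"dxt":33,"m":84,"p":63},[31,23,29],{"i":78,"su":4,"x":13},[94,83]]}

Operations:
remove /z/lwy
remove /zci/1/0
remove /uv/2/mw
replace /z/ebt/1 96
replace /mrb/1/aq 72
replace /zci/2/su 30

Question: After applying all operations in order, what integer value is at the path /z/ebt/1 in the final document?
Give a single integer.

After op 1 (remove /z/lwy): {"mrb":[[68,11,83,22,61],{"aq":7,"mi":8}],"uv":[[17,82,68],{"h":13,"jjx":72,"uph":52,"x":21},{"ajo":9,"m":58,"mw":7,"x":38}],"z":{"ebt":[50,50,14,87,44],"j":{"chz":13,"l":64,"y":71},"ncf":[48,36,51,33,93]},"zci":[{"dxt":33,"m":84,"p":63},[31,23,29],{"i":78,"su":4,"x":13},[94,83]]}
After op 2 (remove /zci/1/0): {"mrb":[[68,11,83,22,61],{"aq":7,"mi":8}],"uv":[[17,82,68],{"h":13,"jjx":72,"uph":52,"x":21},{"ajo":9,"m":58,"mw":7,"x":38}],"z":{"ebt":[50,50,14,87,44],"j":{"chz":13,"l":64,"y":71},"ncf":[48,36,51,33,93]},"zci":[{"dxt":33,"m":84,"p":63},[23,29],{"i":78,"su":4,"x":13},[94,83]]}
After op 3 (remove /uv/2/mw): {"mrb":[[68,11,83,22,61],{"aq":7,"mi":8}],"uv":[[17,82,68],{"h":13,"jjx":72,"uph":52,"x":21},{"ajo":9,"m":58,"x":38}],"z":{"ebt":[50,50,14,87,44],"j":{"chz":13,"l":64,"y":71},"ncf":[48,36,51,33,93]},"zci":[{"dxt":33,"m":84,"p":63},[23,29],{"i":78,"su":4,"x":13},[94,83]]}
After op 4 (replace /z/ebt/1 96): {"mrb":[[68,11,83,22,61],{"aq":7,"mi":8}],"uv":[[17,82,68],{"h":13,"jjx":72,"uph":52,"x":21},{"ajo":9,"m":58,"x":38}],"z":{"ebt":[50,96,14,87,44],"j":{"chz":13,"l":64,"y":71},"ncf":[48,36,51,33,93]},"zci":[{"dxt":33,"m":84,"p":63},[23,29],{"i":78,"su":4,"x":13},[94,83]]}
After op 5 (replace /mrb/1/aq 72): {"mrb":[[68,11,83,22,61],{"aq":72,"mi":8}],"uv":[[17,82,68],{"h":13,"jjx":72,"uph":52,"x":21},{"ajo":9,"m":58,"x":38}],"z":{"ebt":[50,96,14,87,44],"j":{"chz":13,"l":64,"y":71},"ncf":[48,36,51,33,93]},"zci":[{"dxt":33,"m":84,"p":63},[23,29],{"i":78,"su":4,"x":13},[94,83]]}
After op 6 (replace /zci/2/su 30): {"mrb":[[68,11,83,22,61],{"aq":72,"mi":8}],"uv":[[17,82,68],{"h":13,"jjx":72,"uph":52,"x":21},{"ajo":9,"m":58,"x":38}],"z":{"ebt":[50,96,14,87,44],"j":{"chz":13,"l":64,"y":71},"ncf":[48,36,51,33,93]},"zci":[{"dxt":33,"m":84,"p":63},[23,29],{"i":78,"su":30,"x":13},[94,83]]}
Value at /z/ebt/1: 96

Answer: 96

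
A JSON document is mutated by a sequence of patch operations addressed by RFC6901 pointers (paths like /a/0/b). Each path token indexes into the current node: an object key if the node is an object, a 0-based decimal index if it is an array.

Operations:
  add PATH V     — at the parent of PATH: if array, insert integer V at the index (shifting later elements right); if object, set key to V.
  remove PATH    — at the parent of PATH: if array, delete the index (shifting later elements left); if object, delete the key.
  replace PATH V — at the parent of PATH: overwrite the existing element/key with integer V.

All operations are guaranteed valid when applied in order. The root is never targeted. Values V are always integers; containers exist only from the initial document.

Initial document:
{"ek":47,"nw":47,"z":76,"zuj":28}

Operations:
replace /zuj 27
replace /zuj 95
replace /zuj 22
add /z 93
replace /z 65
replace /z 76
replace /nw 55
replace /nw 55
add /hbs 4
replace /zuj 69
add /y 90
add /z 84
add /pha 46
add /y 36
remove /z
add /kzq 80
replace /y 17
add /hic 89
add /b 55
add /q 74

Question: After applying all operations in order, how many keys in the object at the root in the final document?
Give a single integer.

Answer: 10

Derivation:
After op 1 (replace /zuj 27): {"ek":47,"nw":47,"z":76,"zuj":27}
After op 2 (replace /zuj 95): {"ek":47,"nw":47,"z":76,"zuj":95}
After op 3 (replace /zuj 22): {"ek":47,"nw":47,"z":76,"zuj":22}
After op 4 (add /z 93): {"ek":47,"nw":47,"z":93,"zuj":22}
After op 5 (replace /z 65): {"ek":47,"nw":47,"z":65,"zuj":22}
After op 6 (replace /z 76): {"ek":47,"nw":47,"z":76,"zuj":22}
After op 7 (replace /nw 55): {"ek":47,"nw":55,"z":76,"zuj":22}
After op 8 (replace /nw 55): {"ek":47,"nw":55,"z":76,"zuj":22}
After op 9 (add /hbs 4): {"ek":47,"hbs":4,"nw":55,"z":76,"zuj":22}
After op 10 (replace /zuj 69): {"ek":47,"hbs":4,"nw":55,"z":76,"zuj":69}
After op 11 (add /y 90): {"ek":47,"hbs":4,"nw":55,"y":90,"z":76,"zuj":69}
After op 12 (add /z 84): {"ek":47,"hbs":4,"nw":55,"y":90,"z":84,"zuj":69}
After op 13 (add /pha 46): {"ek":47,"hbs":4,"nw":55,"pha":46,"y":90,"z":84,"zuj":69}
After op 14 (add /y 36): {"ek":47,"hbs":4,"nw":55,"pha":46,"y":36,"z":84,"zuj":69}
After op 15 (remove /z): {"ek":47,"hbs":4,"nw":55,"pha":46,"y":36,"zuj":69}
After op 16 (add /kzq 80): {"ek":47,"hbs":4,"kzq":80,"nw":55,"pha":46,"y":36,"zuj":69}
After op 17 (replace /y 17): {"ek":47,"hbs":4,"kzq":80,"nw":55,"pha":46,"y":17,"zuj":69}
After op 18 (add /hic 89): {"ek":47,"hbs":4,"hic":89,"kzq":80,"nw":55,"pha":46,"y":17,"zuj":69}
After op 19 (add /b 55): {"b":55,"ek":47,"hbs":4,"hic":89,"kzq":80,"nw":55,"pha":46,"y":17,"zuj":69}
After op 20 (add /q 74): {"b":55,"ek":47,"hbs":4,"hic":89,"kzq":80,"nw":55,"pha":46,"q":74,"y":17,"zuj":69}
Size at the root: 10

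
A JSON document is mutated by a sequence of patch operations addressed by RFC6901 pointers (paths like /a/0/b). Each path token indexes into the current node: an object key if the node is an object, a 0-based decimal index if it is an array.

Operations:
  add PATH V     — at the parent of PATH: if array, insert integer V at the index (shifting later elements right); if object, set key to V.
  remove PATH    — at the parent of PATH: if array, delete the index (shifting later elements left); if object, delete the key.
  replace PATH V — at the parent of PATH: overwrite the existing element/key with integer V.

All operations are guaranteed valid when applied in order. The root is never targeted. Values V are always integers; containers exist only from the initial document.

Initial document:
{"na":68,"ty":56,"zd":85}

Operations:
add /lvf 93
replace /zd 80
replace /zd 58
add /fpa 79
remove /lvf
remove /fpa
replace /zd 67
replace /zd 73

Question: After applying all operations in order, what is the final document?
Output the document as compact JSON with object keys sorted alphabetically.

Answer: {"na":68,"ty":56,"zd":73}

Derivation:
After op 1 (add /lvf 93): {"lvf":93,"na":68,"ty":56,"zd":85}
After op 2 (replace /zd 80): {"lvf":93,"na":68,"ty":56,"zd":80}
After op 3 (replace /zd 58): {"lvf":93,"na":68,"ty":56,"zd":58}
After op 4 (add /fpa 79): {"fpa":79,"lvf":93,"na":68,"ty":56,"zd":58}
After op 5 (remove /lvf): {"fpa":79,"na":68,"ty":56,"zd":58}
After op 6 (remove /fpa): {"na":68,"ty":56,"zd":58}
After op 7 (replace /zd 67): {"na":68,"ty":56,"zd":67}
After op 8 (replace /zd 73): {"na":68,"ty":56,"zd":73}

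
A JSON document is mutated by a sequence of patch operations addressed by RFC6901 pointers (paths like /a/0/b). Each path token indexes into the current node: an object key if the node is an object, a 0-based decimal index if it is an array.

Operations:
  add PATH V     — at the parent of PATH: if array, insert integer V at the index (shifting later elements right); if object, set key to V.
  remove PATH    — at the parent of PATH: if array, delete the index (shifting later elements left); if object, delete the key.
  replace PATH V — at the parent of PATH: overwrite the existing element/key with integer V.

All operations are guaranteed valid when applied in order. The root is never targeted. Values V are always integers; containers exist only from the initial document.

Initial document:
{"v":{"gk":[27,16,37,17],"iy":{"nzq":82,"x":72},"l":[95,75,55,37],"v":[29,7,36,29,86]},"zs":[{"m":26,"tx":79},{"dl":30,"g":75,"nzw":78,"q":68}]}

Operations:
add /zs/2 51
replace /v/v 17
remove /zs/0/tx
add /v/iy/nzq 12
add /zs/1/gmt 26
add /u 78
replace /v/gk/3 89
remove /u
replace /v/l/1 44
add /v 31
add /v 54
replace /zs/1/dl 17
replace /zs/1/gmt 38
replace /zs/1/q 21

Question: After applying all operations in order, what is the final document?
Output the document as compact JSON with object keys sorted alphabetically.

Answer: {"v":54,"zs":[{"m":26},{"dl":17,"g":75,"gmt":38,"nzw":78,"q":21},51]}

Derivation:
After op 1 (add /zs/2 51): {"v":{"gk":[27,16,37,17],"iy":{"nzq":82,"x":72},"l":[95,75,55,37],"v":[29,7,36,29,86]},"zs":[{"m":26,"tx":79},{"dl":30,"g":75,"nzw":78,"q":68},51]}
After op 2 (replace /v/v 17): {"v":{"gk":[27,16,37,17],"iy":{"nzq":82,"x":72},"l":[95,75,55,37],"v":17},"zs":[{"m":26,"tx":79},{"dl":30,"g":75,"nzw":78,"q":68},51]}
After op 3 (remove /zs/0/tx): {"v":{"gk":[27,16,37,17],"iy":{"nzq":82,"x":72},"l":[95,75,55,37],"v":17},"zs":[{"m":26},{"dl":30,"g":75,"nzw":78,"q":68},51]}
After op 4 (add /v/iy/nzq 12): {"v":{"gk":[27,16,37,17],"iy":{"nzq":12,"x":72},"l":[95,75,55,37],"v":17},"zs":[{"m":26},{"dl":30,"g":75,"nzw":78,"q":68},51]}
After op 5 (add /zs/1/gmt 26): {"v":{"gk":[27,16,37,17],"iy":{"nzq":12,"x":72},"l":[95,75,55,37],"v":17},"zs":[{"m":26},{"dl":30,"g":75,"gmt":26,"nzw":78,"q":68},51]}
After op 6 (add /u 78): {"u":78,"v":{"gk":[27,16,37,17],"iy":{"nzq":12,"x":72},"l":[95,75,55,37],"v":17},"zs":[{"m":26},{"dl":30,"g":75,"gmt":26,"nzw":78,"q":68},51]}
After op 7 (replace /v/gk/3 89): {"u":78,"v":{"gk":[27,16,37,89],"iy":{"nzq":12,"x":72},"l":[95,75,55,37],"v":17},"zs":[{"m":26},{"dl":30,"g":75,"gmt":26,"nzw":78,"q":68},51]}
After op 8 (remove /u): {"v":{"gk":[27,16,37,89],"iy":{"nzq":12,"x":72},"l":[95,75,55,37],"v":17},"zs":[{"m":26},{"dl":30,"g":75,"gmt":26,"nzw":78,"q":68},51]}
After op 9 (replace /v/l/1 44): {"v":{"gk":[27,16,37,89],"iy":{"nzq":12,"x":72},"l":[95,44,55,37],"v":17},"zs":[{"m":26},{"dl":30,"g":75,"gmt":26,"nzw":78,"q":68},51]}
After op 10 (add /v 31): {"v":31,"zs":[{"m":26},{"dl":30,"g":75,"gmt":26,"nzw":78,"q":68},51]}
After op 11 (add /v 54): {"v":54,"zs":[{"m":26},{"dl":30,"g":75,"gmt":26,"nzw":78,"q":68},51]}
After op 12 (replace /zs/1/dl 17): {"v":54,"zs":[{"m":26},{"dl":17,"g":75,"gmt":26,"nzw":78,"q":68},51]}
After op 13 (replace /zs/1/gmt 38): {"v":54,"zs":[{"m":26},{"dl":17,"g":75,"gmt":38,"nzw":78,"q":68},51]}
After op 14 (replace /zs/1/q 21): {"v":54,"zs":[{"m":26},{"dl":17,"g":75,"gmt":38,"nzw":78,"q":21},51]}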